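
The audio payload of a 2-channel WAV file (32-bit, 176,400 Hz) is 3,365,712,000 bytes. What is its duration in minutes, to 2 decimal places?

39.75 minutes

Byte rate = 176,400 × 4 × 2 = 1,411,200 bytes/s.
Duration = 3,365,712,000 / 1,411,200 = 2,385 s.
2,385 s / 60 = 39.75 minutes.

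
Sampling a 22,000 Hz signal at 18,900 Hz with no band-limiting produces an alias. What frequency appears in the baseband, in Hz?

Nyquist = 18,900/2 = 9,450 Hz; 22,000 Hz exceeds it.
Alias = |22,000 − 1×18,900| = |22,000 − 18,900| = 3,100 Hz.

3,100 Hz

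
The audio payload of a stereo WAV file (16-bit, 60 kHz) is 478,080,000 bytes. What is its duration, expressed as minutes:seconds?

Byte rate = 60,000 × 2 × 2 = 240,000 bytes/s.
Duration = 478,080,000 / 240,000 = 1,992 s.
1,992 s = 33:12.

33:12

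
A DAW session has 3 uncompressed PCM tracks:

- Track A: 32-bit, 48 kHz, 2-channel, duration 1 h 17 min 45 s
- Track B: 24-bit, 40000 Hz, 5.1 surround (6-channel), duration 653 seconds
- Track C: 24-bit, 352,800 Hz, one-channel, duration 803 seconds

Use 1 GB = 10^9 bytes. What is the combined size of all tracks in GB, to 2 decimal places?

Track A: 1 h 17 min 45 s = 4,665 s; 48,000 × 4,665 × 4 × 2 = 1,791,360,000 bytes.
Track B: 40,000 × 653 × 3 × 6 = 470,160,000 bytes.
Track C: 352,800 × 803 × 3 × 1 = 849,895,200 bytes.
Total = 3,111,415,200 bytes = 3.11 GB.

3.11 GB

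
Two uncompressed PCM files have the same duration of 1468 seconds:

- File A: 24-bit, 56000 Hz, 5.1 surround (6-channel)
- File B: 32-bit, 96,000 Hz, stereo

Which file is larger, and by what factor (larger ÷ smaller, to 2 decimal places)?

File A, by a factor of 1.31

File A: 56,000 × 3 × 6 = 1,008,000 bytes/s.
File B: 96,000 × 4 × 2 = 768,000 bytes/s.
File A is larger; ratio = 1,479,744,000 / 1,127,424,000 = 1.31.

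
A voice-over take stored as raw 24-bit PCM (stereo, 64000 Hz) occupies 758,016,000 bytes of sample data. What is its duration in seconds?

Byte rate = 64,000 × 3 × 2 = 384,000 bytes/s.
Duration = 758,016,000 / 384,000 = 1,974 s.

1,974 seconds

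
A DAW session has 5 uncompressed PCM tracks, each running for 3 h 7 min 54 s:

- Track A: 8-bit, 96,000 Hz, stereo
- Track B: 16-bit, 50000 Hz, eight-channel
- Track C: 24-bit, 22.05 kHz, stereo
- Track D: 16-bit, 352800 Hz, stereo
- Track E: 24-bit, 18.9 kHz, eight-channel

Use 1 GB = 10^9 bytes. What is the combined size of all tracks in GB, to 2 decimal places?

3 h 7 min 54 s = 11,274 s.
Track A: 96,000 × 11,274 × 1 × 2 = 2,164,608,000 bytes.
Track B: 50,000 × 11,274 × 2 × 8 = 9,019,200,000 bytes.
Track C: 22,050 × 11,274 × 3 × 2 = 1,491,550,200 bytes.
Track D: 352,800 × 11,274 × 2 × 2 = 15,909,868,800 bytes.
Track E: 18,900 × 11,274 × 3 × 8 = 5,113,886,400 bytes.
Total = 33,699,113,400 bytes = 33.70 GB.

33.70 GB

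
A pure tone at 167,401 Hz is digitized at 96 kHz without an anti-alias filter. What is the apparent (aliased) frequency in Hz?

24,599 Hz

Nyquist = 96,000/2 = 48,000 Hz; 167,401 Hz exceeds it.
Alias = |167,401 − 2×96,000| = |167,401 − 192,000| = 24,599 Hz.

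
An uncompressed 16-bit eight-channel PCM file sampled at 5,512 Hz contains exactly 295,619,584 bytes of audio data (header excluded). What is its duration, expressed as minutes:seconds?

55:52

Byte rate = 5,512 × 2 × 8 = 88,192 bytes/s.
Duration = 295,619,584 / 88,192 = 3,352 s.
3,352 s = 55:52.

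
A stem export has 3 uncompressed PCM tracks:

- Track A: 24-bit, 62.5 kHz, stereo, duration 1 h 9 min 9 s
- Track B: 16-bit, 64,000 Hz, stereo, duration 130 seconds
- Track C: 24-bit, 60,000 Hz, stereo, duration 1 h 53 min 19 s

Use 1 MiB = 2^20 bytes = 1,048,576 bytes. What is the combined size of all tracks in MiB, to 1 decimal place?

3849.8 MiB

Track A: 1 h 9 min 9 s = 4,149 s; 62,500 × 4,149 × 3 × 2 = 1,555,875,000 bytes.
Track B: 64,000 × 130 × 2 × 2 = 33,280,000 bytes.
Track C: 1 h 53 min 19 s = 6,799 s; 60,000 × 6,799 × 3 × 2 = 2,447,640,000 bytes.
Total = 4,036,795,000 bytes = 3849.8 MiB.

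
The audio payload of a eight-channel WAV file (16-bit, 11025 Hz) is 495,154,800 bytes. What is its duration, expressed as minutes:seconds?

46:47

Byte rate = 11,025 × 2 × 8 = 176,400 bytes/s.
Duration = 495,154,800 / 176,400 = 2,807 s.
2,807 s = 46:47.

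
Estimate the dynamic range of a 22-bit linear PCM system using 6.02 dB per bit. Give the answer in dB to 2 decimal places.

22 × 6.02 = 132.44 dB.

132.44 dB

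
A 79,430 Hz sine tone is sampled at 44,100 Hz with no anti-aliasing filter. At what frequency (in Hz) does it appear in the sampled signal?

8,770 Hz

Nyquist = 44,100/2 = 22,050 Hz; 79,430 Hz exceeds it.
Alias = |79,430 − 2×44,100| = |79,430 − 88,200| = 8,770 Hz.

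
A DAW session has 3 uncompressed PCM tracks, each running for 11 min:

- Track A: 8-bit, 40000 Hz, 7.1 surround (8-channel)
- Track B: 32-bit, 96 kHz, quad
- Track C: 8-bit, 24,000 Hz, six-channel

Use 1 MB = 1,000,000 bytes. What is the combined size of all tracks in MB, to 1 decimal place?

11 min = 660 s.
Track A: 40,000 × 660 × 1 × 8 = 211,200,000 bytes.
Track B: 96,000 × 660 × 4 × 4 = 1,013,760,000 bytes.
Track C: 24,000 × 660 × 1 × 6 = 95,040,000 bytes.
Total = 1,320,000,000 bytes = 1320.0 MB.

1320.0 MB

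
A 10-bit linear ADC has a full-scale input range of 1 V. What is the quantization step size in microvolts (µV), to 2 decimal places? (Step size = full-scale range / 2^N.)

976.56 µV

1 V / 2^10 = 1 / 1,024 V = 976.56 µV.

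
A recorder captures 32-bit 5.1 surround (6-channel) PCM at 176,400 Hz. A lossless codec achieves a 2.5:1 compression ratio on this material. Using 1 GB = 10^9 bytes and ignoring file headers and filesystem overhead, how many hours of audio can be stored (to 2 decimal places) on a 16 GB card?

2.62 hours

Uncompressed byte rate = 176,400 × 4 × 6 = 4,233,600 bytes/s.
After 2.5:1 compression, effective rate ≈ 1693440 bytes/s.
Capacity = 16 × 1,000,000,000 = 16,000,000,000 bytes.
16,000,000,000 / effective rate ≈ 9448.22 s → 2.62 hours.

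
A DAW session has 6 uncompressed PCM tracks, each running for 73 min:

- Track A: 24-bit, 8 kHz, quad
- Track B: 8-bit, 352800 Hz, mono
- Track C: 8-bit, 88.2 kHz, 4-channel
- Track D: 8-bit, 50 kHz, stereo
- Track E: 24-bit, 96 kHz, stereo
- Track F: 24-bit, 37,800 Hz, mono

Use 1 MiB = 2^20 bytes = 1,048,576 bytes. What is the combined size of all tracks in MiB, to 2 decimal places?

6645.76 MiB

73 min = 4,380 s.
Track A: 8,000 × 4,380 × 3 × 4 = 420,480,000 bytes.
Track B: 352,800 × 4,380 × 1 × 1 = 1,545,264,000 bytes.
Track C: 88,200 × 4,380 × 1 × 4 = 1,545,264,000 bytes.
Track D: 50,000 × 4,380 × 1 × 2 = 438,000,000 bytes.
Track E: 96,000 × 4,380 × 3 × 2 = 2,522,880,000 bytes.
Track F: 37,800 × 4,380 × 3 × 1 = 496,692,000 bytes.
Total = 6,968,580,000 bytes = 6645.76 MiB.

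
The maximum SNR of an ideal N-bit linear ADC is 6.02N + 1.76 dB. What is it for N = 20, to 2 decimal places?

122.16 dB

6.02 × 20 + 1.76 = 122.16 dB.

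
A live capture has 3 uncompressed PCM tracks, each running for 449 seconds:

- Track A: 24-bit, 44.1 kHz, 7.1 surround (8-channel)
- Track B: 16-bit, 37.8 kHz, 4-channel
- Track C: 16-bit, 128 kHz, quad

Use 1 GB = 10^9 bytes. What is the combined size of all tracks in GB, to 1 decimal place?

1.1 GB

Track A: 44,100 × 449 × 3 × 8 = 475,221,600 bytes.
Track B: 37,800 × 449 × 2 × 4 = 135,777,600 bytes.
Track C: 128,000 × 449 × 2 × 4 = 459,776,000 bytes.
Total = 1,070,775,200 bytes = 1.1 GB.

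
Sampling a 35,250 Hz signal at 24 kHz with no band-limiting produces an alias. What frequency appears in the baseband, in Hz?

11,250 Hz

Nyquist = 24,000/2 = 12,000 Hz; 35,250 Hz exceeds it.
Alias = |35,250 − 1×24,000| = |35,250 − 24,000| = 11,250 Hz.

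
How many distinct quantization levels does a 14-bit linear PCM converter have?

16,384 levels

2^14 = 16,384.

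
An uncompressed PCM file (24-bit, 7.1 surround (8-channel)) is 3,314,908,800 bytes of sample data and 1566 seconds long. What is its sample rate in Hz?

88,200 Hz

Bytes = sample_rate × seconds × bytes_per_sample × channels.
sample_rate = 3,314,908,800 / (1,566 × 3 × 8) = 3,314,908,800 / 37,584 = 88,200 Hz.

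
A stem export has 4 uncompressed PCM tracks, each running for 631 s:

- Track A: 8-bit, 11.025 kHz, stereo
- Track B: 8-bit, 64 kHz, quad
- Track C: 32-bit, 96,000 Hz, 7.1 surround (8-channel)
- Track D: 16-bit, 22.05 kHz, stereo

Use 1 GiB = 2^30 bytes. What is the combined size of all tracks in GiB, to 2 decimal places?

Track A: 11,025 × 631 × 1 × 2 = 13,913,550 bytes.
Track B: 64,000 × 631 × 1 × 4 = 161,536,000 bytes.
Track C: 96,000 × 631 × 4 × 8 = 1,938,432,000 bytes.
Track D: 22,050 × 631 × 2 × 2 = 55,654,200 bytes.
Total = 2,169,535,750 bytes = 2.02 GiB.

2.02 GiB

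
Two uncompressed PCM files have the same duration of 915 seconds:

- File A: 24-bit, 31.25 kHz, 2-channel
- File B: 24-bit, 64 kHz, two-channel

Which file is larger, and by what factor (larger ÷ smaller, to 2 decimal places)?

File A: 31,250 × 3 × 2 = 187,500 bytes/s.
File B: 64,000 × 3 × 2 = 384,000 bytes/s.
File B is larger; ratio = 351,360,000 / 171,562,500 = 2.05.

File B, by a factor of 2.05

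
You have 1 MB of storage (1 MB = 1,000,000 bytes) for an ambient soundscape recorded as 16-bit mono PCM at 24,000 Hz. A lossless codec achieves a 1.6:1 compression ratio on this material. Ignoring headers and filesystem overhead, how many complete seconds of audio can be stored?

33 seconds

Uncompressed byte rate = 24,000 × 2 × 1 = 48,000 bytes/s.
After 1.6:1 compression, effective rate ≈ 30000 bytes/s.
Capacity = 1 × 1,000,000 = 1,000,000 bytes.
1,000,000 / effective rate ≈ 33.33 s → 33 seconds.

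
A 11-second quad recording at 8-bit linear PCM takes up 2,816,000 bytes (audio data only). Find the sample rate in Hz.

64,000 Hz

Bytes = sample_rate × seconds × bytes_per_sample × channels.
sample_rate = 2,816,000 / (11 × 1 × 4) = 2,816,000 / 44 = 64,000 Hz.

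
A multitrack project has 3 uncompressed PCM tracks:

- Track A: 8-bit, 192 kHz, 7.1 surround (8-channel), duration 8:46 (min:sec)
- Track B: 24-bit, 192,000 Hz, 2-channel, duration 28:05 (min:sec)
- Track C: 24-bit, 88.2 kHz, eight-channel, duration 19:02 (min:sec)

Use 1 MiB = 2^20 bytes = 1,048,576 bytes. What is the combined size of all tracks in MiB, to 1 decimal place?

Track A: 8:46 (min:sec) = 526 s; 192,000 × 526 × 1 × 8 = 807,936,000 bytes.
Track B: 28:05 (min:sec) = 1,685 s; 192,000 × 1,685 × 3 × 2 = 1,941,120,000 bytes.
Track C: 19:02 (min:sec) = 1,142 s; 88,200 × 1,142 × 3 × 8 = 2,417,385,600 bytes.
Total = 5,166,441,600 bytes = 4927.1 MiB.

4927.1 MiB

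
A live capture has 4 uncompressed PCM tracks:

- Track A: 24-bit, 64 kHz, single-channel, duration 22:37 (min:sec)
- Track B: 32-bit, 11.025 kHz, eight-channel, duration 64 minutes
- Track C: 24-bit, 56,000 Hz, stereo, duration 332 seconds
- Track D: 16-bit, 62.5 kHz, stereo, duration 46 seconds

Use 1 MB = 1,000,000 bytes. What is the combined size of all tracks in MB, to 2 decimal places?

Track A: 22:37 (min:sec) = 1,357 s; 64,000 × 1,357 × 3 × 1 = 260,544,000 bytes.
Track B: 64 minutes = 3,840 s; 11,025 × 3,840 × 4 × 8 = 1,354,752,000 bytes.
Track C: 56,000 × 332 × 3 × 2 = 111,552,000 bytes.
Track D: 62,500 × 46 × 2 × 2 = 11,500,000 bytes.
Total = 1,738,348,000 bytes = 1738.35 MB.

1738.35 MB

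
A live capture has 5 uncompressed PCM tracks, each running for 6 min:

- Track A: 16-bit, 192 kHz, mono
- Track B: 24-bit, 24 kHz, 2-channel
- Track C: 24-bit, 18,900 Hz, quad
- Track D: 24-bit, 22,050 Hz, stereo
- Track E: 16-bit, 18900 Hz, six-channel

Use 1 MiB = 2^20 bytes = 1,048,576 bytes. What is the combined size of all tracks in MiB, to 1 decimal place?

382.4 MiB

6 min = 360 s.
Track A: 192,000 × 360 × 2 × 1 = 138,240,000 bytes.
Track B: 24,000 × 360 × 3 × 2 = 51,840,000 bytes.
Track C: 18,900 × 360 × 3 × 4 = 81,648,000 bytes.
Track D: 22,050 × 360 × 3 × 2 = 47,628,000 bytes.
Track E: 18,900 × 360 × 2 × 6 = 81,648,000 bytes.
Total = 401,004,000 bytes = 382.4 MiB.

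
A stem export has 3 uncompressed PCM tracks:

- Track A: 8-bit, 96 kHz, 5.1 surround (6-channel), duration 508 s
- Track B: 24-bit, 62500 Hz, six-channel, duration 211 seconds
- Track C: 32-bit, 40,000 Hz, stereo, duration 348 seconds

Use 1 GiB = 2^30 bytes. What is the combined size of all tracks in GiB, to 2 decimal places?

Track A: 96,000 × 508 × 1 × 6 = 292,608,000 bytes.
Track B: 62,500 × 211 × 3 × 6 = 237,375,000 bytes.
Track C: 40,000 × 348 × 4 × 2 = 111,360,000 bytes.
Total = 641,343,000 bytes = 0.60 GiB.

0.60 GiB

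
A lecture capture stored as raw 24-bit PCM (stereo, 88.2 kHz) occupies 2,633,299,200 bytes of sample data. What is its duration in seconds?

4,976 seconds

Byte rate = 88,200 × 3 × 2 = 529,200 bytes/s.
Duration = 2,633,299,200 / 529,200 = 4,976 s.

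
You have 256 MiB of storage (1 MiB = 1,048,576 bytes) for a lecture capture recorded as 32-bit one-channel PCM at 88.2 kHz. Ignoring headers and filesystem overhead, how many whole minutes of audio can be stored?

Uncompressed byte rate = 88,200 × 4 × 1 = 352,800 bytes/s.
Capacity = 256 × 1,048,576 = 268,435,456 bytes.
268,435,456 / 352,800 ≈ 760.87 s → 12 minutes.

12 minutes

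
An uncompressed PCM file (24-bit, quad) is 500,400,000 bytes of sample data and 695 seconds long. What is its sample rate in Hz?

Bytes = sample_rate × seconds × bytes_per_sample × channels.
sample_rate = 500,400,000 / (695 × 3 × 4) = 500,400,000 / 8,340 = 60,000 Hz.

60,000 Hz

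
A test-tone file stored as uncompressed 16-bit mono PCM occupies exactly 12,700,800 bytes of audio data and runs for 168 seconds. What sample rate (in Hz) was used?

37,800 Hz

Bytes = sample_rate × seconds × bytes_per_sample × channels.
sample_rate = 12,700,800 / (168 × 2 × 1) = 12,700,800 / 336 = 37,800 Hz.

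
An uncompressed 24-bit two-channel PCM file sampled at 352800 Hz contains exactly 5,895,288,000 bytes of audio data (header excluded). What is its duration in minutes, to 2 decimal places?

46.42 minutes

Byte rate = 352,800 × 3 × 2 = 2,116,800 bytes/s.
Duration = 5,895,288,000 / 2,116,800 = 2,785 s.
2,785 s / 60 = 46.42 minutes.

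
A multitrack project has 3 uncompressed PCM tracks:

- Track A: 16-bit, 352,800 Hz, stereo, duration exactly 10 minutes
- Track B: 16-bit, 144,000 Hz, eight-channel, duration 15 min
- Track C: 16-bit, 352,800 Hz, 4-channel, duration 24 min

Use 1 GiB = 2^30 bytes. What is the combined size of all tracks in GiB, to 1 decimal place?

Track A: exactly 10 minutes = 600 s; 352,800 × 600 × 2 × 2 = 846,720,000 bytes.
Track B: 15 min = 900 s; 144,000 × 900 × 2 × 8 = 2,073,600,000 bytes.
Track C: 24 min = 1,440 s; 352,800 × 1,440 × 2 × 4 = 4,064,256,000 bytes.
Total = 6,984,576,000 bytes = 6.5 GiB.

6.5 GiB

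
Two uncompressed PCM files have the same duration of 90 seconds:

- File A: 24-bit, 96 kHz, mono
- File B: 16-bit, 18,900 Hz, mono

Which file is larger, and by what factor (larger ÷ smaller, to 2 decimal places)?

File A: 96,000 × 3 × 1 = 288,000 bytes/s.
File B: 18,900 × 2 × 1 = 37,800 bytes/s.
File A is larger; ratio = 25,920,000 / 3,402,000 = 7.62.

File A, by a factor of 7.62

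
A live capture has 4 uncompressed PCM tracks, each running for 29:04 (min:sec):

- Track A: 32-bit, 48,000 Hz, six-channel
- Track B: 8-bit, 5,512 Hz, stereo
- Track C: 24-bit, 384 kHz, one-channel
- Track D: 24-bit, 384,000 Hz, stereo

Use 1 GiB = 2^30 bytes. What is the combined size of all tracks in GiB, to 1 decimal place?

29:04 (min:sec) = 1,744 s.
Track A: 48,000 × 1,744 × 4 × 6 = 2,009,088,000 bytes.
Track B: 5,512 × 1,744 × 1 × 2 = 19,225,856 bytes.
Track C: 384,000 × 1,744 × 3 × 1 = 2,009,088,000 bytes.
Track D: 384,000 × 1,744 × 3 × 2 = 4,018,176,000 bytes.
Total = 8,055,577,856 bytes = 7.5 GiB.

7.5 GiB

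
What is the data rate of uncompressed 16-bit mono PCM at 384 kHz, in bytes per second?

768,000 bytes/s

Bit rate = 384,000 × 16 × 1 = 6,144,000 bits/s.
6,144,000 / 8 = 768,000 bytes/s.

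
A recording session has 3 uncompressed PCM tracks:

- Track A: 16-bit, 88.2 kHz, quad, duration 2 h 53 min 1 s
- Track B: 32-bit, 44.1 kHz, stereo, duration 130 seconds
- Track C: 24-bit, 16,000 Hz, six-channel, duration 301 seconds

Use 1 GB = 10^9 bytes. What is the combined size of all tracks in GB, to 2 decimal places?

7.46 GB

Track A: 2 h 53 min 1 s = 10,381 s; 88,200 × 10,381 × 2 × 4 = 7,324,833,600 bytes.
Track B: 44,100 × 130 × 4 × 2 = 45,864,000 bytes.
Track C: 16,000 × 301 × 3 × 6 = 86,688,000 bytes.
Total = 7,457,385,600 bytes = 7.46 GB.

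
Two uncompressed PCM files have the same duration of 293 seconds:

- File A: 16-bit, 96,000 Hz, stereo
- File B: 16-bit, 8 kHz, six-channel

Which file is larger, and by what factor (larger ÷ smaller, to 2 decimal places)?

File A: 96,000 × 2 × 2 = 384,000 bytes/s.
File B: 8,000 × 2 × 6 = 96,000 bytes/s.
File A is larger; ratio = 112,512,000 / 28,128,000 = 4.00.

File A, by a factor of 4.00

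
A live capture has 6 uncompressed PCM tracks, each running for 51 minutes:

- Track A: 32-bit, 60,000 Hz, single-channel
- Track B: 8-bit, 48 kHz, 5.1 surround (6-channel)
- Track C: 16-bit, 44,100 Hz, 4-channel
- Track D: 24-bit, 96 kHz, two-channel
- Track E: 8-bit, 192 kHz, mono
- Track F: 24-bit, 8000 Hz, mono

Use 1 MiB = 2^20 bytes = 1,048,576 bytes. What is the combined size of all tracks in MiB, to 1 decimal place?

4881.6 MiB

51 minutes = 3,060 s.
Track A: 60,000 × 3,060 × 4 × 1 = 734,400,000 bytes.
Track B: 48,000 × 3,060 × 1 × 6 = 881,280,000 bytes.
Track C: 44,100 × 3,060 × 2 × 4 = 1,079,568,000 bytes.
Track D: 96,000 × 3,060 × 3 × 2 = 1,762,560,000 bytes.
Track E: 192,000 × 3,060 × 1 × 1 = 587,520,000 bytes.
Track F: 8,000 × 3,060 × 3 × 1 = 73,440,000 bytes.
Total = 5,118,768,000 bytes = 4881.6 MiB.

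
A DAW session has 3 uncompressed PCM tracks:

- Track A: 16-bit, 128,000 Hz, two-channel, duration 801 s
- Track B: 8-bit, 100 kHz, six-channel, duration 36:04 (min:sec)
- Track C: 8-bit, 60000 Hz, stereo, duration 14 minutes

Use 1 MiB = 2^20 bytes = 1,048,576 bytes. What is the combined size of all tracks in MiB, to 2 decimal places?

1725.49 MiB

Track A: 128,000 × 801 × 2 × 2 = 410,112,000 bytes.
Track B: 36:04 (min:sec) = 2,164 s; 100,000 × 2,164 × 1 × 6 = 1,298,400,000 bytes.
Track C: 14 minutes = 840 s; 60,000 × 840 × 1 × 2 = 100,800,000 bytes.
Total = 1,809,312,000 bytes = 1725.49 MiB.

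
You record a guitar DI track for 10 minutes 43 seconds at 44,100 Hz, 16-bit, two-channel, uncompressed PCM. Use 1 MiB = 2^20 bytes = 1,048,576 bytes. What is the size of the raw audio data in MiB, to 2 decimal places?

108.17 MiB

Duration = 10 minutes 43 seconds = 643 s.
Bytes = 44,100 samples/s × 643 s × 2 bytes/sample × 2 ch = 113,425,200 bytes.
113,425,200 / 1,048,576 = 108.17 MiB.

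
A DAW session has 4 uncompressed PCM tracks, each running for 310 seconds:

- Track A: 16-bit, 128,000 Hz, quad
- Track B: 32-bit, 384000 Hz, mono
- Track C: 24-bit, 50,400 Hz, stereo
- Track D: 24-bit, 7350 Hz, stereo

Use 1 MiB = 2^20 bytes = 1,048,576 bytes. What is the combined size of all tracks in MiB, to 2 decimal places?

859.27 MiB

Track A: 128,000 × 310 × 2 × 4 = 317,440,000 bytes.
Track B: 384,000 × 310 × 4 × 1 = 476,160,000 bytes.
Track C: 50,400 × 310 × 3 × 2 = 93,744,000 bytes.
Track D: 7,350 × 310 × 3 × 2 = 13,671,000 bytes.
Total = 901,015,000 bytes = 859.27 MiB.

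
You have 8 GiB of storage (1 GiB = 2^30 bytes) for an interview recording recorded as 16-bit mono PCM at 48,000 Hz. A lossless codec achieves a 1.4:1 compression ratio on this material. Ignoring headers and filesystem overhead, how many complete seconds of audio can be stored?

125,269 seconds

Uncompressed byte rate = 48,000 × 2 × 1 = 96,000 bytes/s.
After 1.4:1 compression, effective rate ≈ 68571.43 bytes/s.
Capacity = 8 × 1,073,741,824 = 8,589,934,592 bytes.
8,589,934,592 / effective rate ≈ 125269.88 s → 125,269 seconds.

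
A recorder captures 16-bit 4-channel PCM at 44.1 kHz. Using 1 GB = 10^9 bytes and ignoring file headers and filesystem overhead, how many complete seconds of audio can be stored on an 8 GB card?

22,675 seconds

Uncompressed byte rate = 44,100 × 2 × 4 = 352,800 bytes/s.
Capacity = 8 × 1,000,000,000 = 8,000,000,000 bytes.
8,000,000,000 / 352,800 ≈ 22675.74 s → 22,675 seconds.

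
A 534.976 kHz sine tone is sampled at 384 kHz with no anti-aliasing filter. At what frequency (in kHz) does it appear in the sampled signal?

150.976 kHz

Nyquist = 384,000/2 = 192,000 Hz; 534,976 Hz exceeds it.
Alias = |534,976 − 1×384,000| = |534,976 − 384,000| = 150,976 Hz = 150.976 kHz.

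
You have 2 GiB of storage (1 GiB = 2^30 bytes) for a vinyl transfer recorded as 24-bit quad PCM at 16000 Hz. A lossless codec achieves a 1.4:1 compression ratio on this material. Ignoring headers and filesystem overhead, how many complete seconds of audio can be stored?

Uncompressed byte rate = 16,000 × 3 × 4 = 192,000 bytes/s.
After 1.4:1 compression, effective rate ≈ 137142.86 bytes/s.
Capacity = 2 × 1,073,741,824 = 2,147,483,648 bytes.
2,147,483,648 / effective rate ≈ 15658.73 s → 15,658 seconds.

15,658 seconds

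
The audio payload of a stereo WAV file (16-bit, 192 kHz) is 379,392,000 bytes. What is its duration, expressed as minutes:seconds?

8:14

Byte rate = 192,000 × 2 × 2 = 768,000 bytes/s.
Duration = 379,392,000 / 768,000 = 494 s.
494 s = 8:14.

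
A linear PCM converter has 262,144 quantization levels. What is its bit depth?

18 bits

log2(262,144) = 18.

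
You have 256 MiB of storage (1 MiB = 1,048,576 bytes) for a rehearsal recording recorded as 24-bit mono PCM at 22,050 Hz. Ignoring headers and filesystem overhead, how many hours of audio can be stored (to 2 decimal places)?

Uncompressed byte rate = 22,050 × 3 × 1 = 66,150 bytes/s.
Capacity = 256 × 1,048,576 = 268,435,456 bytes.
268,435,456 / 66,150 ≈ 4057.98 s → 1.13 hours.

1.13 hours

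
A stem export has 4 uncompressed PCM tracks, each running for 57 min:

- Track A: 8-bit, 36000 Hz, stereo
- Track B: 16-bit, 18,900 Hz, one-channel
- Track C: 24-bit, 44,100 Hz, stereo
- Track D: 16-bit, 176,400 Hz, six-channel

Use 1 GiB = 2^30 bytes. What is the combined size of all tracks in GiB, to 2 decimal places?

57 min = 3,420 s.
Track A: 36,000 × 3,420 × 1 × 2 = 246,240,000 bytes.
Track B: 18,900 × 3,420 × 2 × 1 = 129,276,000 bytes.
Track C: 44,100 × 3,420 × 3 × 2 = 904,932,000 bytes.
Track D: 176,400 × 3,420 × 2 × 6 = 7,239,456,000 bytes.
Total = 8,519,904,000 bytes = 7.93 GiB.

7.93 GiB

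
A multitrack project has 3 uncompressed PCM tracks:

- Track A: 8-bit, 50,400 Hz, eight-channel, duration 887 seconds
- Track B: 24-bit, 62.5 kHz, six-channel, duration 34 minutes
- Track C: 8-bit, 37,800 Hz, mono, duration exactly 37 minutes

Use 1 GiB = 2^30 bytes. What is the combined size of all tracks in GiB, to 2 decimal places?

2.55 GiB

Track A: 50,400 × 887 × 1 × 8 = 357,638,400 bytes.
Track B: 34 minutes = 2,040 s; 62,500 × 2,040 × 3 × 6 = 2,295,000,000 bytes.
Track C: exactly 37 minutes = 2,220 s; 37,800 × 2,220 × 1 × 1 = 83,916,000 bytes.
Total = 2,736,554,400 bytes = 2.55 GiB.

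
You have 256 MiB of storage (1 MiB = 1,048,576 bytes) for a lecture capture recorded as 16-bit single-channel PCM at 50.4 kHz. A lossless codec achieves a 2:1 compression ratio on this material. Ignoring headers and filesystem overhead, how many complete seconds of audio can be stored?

Uncompressed byte rate = 50,400 × 2 × 1 = 100,800 bytes/s.
After 2:1 compression, effective rate ≈ 50400 bytes/s.
Capacity = 256 × 1,048,576 = 268,435,456 bytes.
268,435,456 / effective rate ≈ 5326.1 s → 5,326 seconds.

5,326 seconds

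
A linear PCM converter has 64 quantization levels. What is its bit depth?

6 bits

log2(64) = 6.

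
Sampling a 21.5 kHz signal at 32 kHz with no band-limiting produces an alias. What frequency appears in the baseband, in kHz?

Nyquist = 32,000/2 = 16,000 Hz; 21,500 Hz exceeds it.
Alias = |21,500 − 1×32,000| = |21,500 − 32,000| = 10,500 Hz = 10.5 kHz.

10.5 kHz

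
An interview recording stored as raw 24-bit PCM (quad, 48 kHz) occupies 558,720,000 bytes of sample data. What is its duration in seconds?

970 seconds

Byte rate = 48,000 × 3 × 4 = 576,000 bytes/s.
Duration = 558,720,000 / 576,000 = 970 s.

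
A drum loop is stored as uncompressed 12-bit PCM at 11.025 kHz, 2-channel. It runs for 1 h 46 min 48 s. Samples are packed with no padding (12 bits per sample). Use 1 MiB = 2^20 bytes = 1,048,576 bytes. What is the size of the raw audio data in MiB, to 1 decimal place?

Duration = 1 h 46 min 48 s = 6,408 s.
Bits = 11,025 × 6,408 × 12 × 2 = 1,695,556,800 bits = 211,944,600 bytes.
211,944,600 / 1,048,576 = 202.1 MiB.

202.1 MiB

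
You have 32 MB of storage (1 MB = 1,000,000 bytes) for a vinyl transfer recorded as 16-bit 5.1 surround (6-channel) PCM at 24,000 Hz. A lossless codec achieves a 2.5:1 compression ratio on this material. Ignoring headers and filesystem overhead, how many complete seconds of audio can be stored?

Uncompressed byte rate = 24,000 × 2 × 6 = 288,000 bytes/s.
After 2.5:1 compression, effective rate ≈ 115200 bytes/s.
Capacity = 32 × 1,000,000 = 32,000,000 bytes.
32,000,000 / effective rate ≈ 277.78 s → 277 seconds.

277 seconds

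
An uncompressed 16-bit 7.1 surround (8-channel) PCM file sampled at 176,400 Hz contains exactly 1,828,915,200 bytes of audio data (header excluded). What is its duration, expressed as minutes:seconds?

Byte rate = 176,400 × 2 × 8 = 2,822,400 bytes/s.
Duration = 1,828,915,200 / 2,822,400 = 648 s.
648 s = 10:48.

10:48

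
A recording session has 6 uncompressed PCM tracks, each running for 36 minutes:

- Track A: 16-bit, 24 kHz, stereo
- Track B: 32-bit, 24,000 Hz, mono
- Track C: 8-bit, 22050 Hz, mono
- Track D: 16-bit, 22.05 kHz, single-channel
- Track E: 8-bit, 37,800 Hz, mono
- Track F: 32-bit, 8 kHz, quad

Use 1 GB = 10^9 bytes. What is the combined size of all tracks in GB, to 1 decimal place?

36 minutes = 2,160 s.
Track A: 24,000 × 2,160 × 2 × 2 = 207,360,000 bytes.
Track B: 24,000 × 2,160 × 4 × 1 = 207,360,000 bytes.
Track C: 22,050 × 2,160 × 1 × 1 = 47,628,000 bytes.
Track D: 22,050 × 2,160 × 2 × 1 = 95,256,000 bytes.
Track E: 37,800 × 2,160 × 1 × 1 = 81,648,000 bytes.
Track F: 8,000 × 2,160 × 4 × 4 = 276,480,000 bytes.
Total = 915,732,000 bytes = 0.9 GB.

0.9 GB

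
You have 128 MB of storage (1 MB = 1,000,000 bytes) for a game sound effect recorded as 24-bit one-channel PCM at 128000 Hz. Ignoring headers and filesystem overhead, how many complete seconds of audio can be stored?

333 seconds

Uncompressed byte rate = 128,000 × 3 × 1 = 384,000 bytes/s.
Capacity = 128 × 1,000,000 = 128,000,000 bytes.
128,000,000 / 384,000 ≈ 333.33 s → 333 seconds.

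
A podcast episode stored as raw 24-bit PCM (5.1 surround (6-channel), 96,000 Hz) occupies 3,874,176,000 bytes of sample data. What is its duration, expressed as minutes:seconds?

Byte rate = 96,000 × 3 × 6 = 1,728,000 bytes/s.
Duration = 3,874,176,000 / 1,728,000 = 2,242 s.
2,242 s = 37:22.

37:22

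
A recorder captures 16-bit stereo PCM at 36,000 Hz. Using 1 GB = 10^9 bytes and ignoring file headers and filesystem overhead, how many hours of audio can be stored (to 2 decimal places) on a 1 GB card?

1.93 hours

Uncompressed byte rate = 36,000 × 2 × 2 = 144,000 bytes/s.
Capacity = 1 × 1,000,000,000 = 1,000,000,000 bytes.
1,000,000,000 / 144,000 ≈ 6944.44 s → 1.93 hours.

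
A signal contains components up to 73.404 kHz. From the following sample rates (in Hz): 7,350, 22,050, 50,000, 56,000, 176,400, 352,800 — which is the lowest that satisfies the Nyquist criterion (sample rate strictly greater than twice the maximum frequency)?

Need sample rate > 2 × 73,404 = 146,808 Hz.
Lowest listed rate above 146,808 Hz is 176,400 Hz.

176,400 Hz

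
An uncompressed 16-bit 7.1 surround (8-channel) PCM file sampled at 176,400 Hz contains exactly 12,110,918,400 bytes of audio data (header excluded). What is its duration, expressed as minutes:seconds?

Byte rate = 176,400 × 2 × 8 = 2,822,400 bytes/s.
Duration = 12,110,918,400 / 2,822,400 = 4,291 s.
4,291 s = 71:31.

71:31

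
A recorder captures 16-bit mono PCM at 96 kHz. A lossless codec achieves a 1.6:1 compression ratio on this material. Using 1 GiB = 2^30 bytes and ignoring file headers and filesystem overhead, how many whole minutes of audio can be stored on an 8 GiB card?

Uncompressed byte rate = 96,000 × 2 × 1 = 192,000 bytes/s.
After 1.6:1 compression, effective rate ≈ 120000 bytes/s.
Capacity = 8 × 1,073,741,824 = 8,589,934,592 bytes.
8,589,934,592 / effective rate ≈ 71582.79 s → 1,193 minutes.

1,193 minutes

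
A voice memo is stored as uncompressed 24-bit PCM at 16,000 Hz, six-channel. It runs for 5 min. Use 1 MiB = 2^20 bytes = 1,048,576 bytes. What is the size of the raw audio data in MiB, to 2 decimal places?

Duration = 5 min = 300 s.
Bytes = 16,000 samples/s × 300 s × 3 bytes/sample × 6 ch = 86,400,000 bytes.
86,400,000 / 1,048,576 = 82.40 MiB.

82.40 MiB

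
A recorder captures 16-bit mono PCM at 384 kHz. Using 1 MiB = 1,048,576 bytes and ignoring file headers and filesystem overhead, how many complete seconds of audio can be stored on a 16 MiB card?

Uncompressed byte rate = 384,000 × 2 × 1 = 768,000 bytes/s.
Capacity = 16 × 1,048,576 = 16,777,216 bytes.
16,777,216 / 768,000 ≈ 21.85 s → 21 seconds.

21 seconds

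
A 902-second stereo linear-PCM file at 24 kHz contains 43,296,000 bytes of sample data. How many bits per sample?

Bytes per sample = 43,296,000 / (24,000 × 902 × 2) = 43,296,000 / 43,296,000 = 1.
Bit depth = 1 × 8 = 8 bits.

8 bits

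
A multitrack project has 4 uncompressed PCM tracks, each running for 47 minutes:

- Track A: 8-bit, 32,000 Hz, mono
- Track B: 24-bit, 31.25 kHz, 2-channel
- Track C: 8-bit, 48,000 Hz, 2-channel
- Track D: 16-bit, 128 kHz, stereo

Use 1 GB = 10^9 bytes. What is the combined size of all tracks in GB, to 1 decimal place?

47 minutes = 2,820 s.
Track A: 32,000 × 2,820 × 1 × 1 = 90,240,000 bytes.
Track B: 31,250 × 2,820 × 3 × 2 = 528,750,000 bytes.
Track C: 48,000 × 2,820 × 1 × 2 = 270,720,000 bytes.
Track D: 128,000 × 2,820 × 2 × 2 = 1,443,840,000 bytes.
Total = 2,333,550,000 bytes = 2.3 GB.

2.3 GB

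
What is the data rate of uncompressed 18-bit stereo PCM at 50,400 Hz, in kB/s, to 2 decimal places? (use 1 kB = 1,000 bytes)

Bit rate = 50,400 × 18 × 2 = 1,814,400 bits/s.
1,814,400 / 8 = 226,800 B/s = 226.80 kB/s.

226.80 kB/s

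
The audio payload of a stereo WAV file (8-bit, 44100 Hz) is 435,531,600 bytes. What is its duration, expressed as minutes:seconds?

82:18

Byte rate = 44,100 × 1 × 2 = 88,200 bytes/s.
Duration = 435,531,600 / 88,200 = 4,938 s.
4,938 s = 82:18.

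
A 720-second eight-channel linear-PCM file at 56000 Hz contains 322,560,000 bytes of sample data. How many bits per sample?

Bytes per sample = 322,560,000 / (56,000 × 720 × 8) = 322,560,000 / 322,560,000 = 1.
Bit depth = 1 × 8 = 8 bits.

8 bits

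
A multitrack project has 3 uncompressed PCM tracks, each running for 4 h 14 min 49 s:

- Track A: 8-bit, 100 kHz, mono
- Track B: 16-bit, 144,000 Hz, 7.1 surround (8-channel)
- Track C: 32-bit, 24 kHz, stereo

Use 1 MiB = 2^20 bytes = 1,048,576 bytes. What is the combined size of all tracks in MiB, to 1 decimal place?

37851.6 MiB

4 h 14 min 49 s = 15,289 s.
Track A: 100,000 × 15,289 × 1 × 1 = 1,528,900,000 bytes.
Track B: 144,000 × 15,289 × 2 × 8 = 35,225,856,000 bytes.
Track C: 24,000 × 15,289 × 4 × 2 = 2,935,488,000 bytes.
Total = 39,690,244,000 bytes = 37851.6 MiB.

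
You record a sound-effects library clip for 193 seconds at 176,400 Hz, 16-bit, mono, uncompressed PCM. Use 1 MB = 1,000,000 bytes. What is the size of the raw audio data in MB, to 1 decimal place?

68.1 MB

Bytes = 176,400 samples/s × 193 s × 2 bytes/sample × 1 ch = 68,090,400 bytes.
68,090,400 / 1,000,000 = 68.1 MB.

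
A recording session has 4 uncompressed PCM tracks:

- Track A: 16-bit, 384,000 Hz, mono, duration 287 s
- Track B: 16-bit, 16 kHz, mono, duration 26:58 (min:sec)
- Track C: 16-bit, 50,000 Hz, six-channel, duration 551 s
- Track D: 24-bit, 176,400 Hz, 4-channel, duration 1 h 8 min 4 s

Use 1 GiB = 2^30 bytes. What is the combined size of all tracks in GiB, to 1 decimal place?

Track A: 384,000 × 287 × 2 × 1 = 220,416,000 bytes.
Track B: 26:58 (min:sec) = 1,618 s; 16,000 × 1,618 × 2 × 1 = 51,776,000 bytes.
Track C: 50,000 × 551 × 2 × 6 = 330,600,000 bytes.
Track D: 1 h 8 min 4 s = 4,084 s; 176,400 × 4,084 × 3 × 4 = 8,645,011,200 bytes.
Total = 9,247,803,200 bytes = 8.6 GiB.

8.6 GiB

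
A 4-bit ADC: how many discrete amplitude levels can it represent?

16 levels

2^4 = 16.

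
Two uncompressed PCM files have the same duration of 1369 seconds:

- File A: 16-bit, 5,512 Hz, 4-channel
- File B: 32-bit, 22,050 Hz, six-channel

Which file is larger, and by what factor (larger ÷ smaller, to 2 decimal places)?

File B, by a factor of 12.00

File A: 5,512 × 2 × 4 = 44,096 bytes/s.
File B: 22,050 × 4 × 6 = 529,200 bytes/s.
File B is larger; ratio = 724,474,800 / 60,367,424 = 12.00.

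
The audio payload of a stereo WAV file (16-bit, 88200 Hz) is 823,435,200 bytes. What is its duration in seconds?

2,334 seconds

Byte rate = 88,200 × 2 × 2 = 352,800 bytes/s.
Duration = 823,435,200 / 352,800 = 2,334 s.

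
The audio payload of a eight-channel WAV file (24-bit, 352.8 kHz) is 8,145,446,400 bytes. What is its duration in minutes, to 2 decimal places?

Byte rate = 352,800 × 3 × 8 = 8,467,200 bytes/s.
Duration = 8,145,446,400 / 8,467,200 = 962 s.
962 s / 60 = 16.03 minutes.

16.03 minutes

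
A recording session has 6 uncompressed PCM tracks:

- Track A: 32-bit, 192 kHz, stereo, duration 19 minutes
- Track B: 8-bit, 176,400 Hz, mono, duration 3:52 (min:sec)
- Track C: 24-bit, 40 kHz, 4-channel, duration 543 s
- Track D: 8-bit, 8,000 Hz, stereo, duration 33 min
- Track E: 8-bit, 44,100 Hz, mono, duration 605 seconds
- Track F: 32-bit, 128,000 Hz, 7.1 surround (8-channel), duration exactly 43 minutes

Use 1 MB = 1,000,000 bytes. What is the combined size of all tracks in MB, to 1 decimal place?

12678.6 MB

Track A: 19 minutes = 1,140 s; 192,000 × 1,140 × 4 × 2 = 1,751,040,000 bytes.
Track B: 3:52 (min:sec) = 232 s; 176,400 × 232 × 1 × 1 = 40,924,800 bytes.
Track C: 40,000 × 543 × 3 × 4 = 260,640,000 bytes.
Track D: 33 min = 1,980 s; 8,000 × 1,980 × 1 × 2 = 31,680,000 bytes.
Track E: 44,100 × 605 × 1 × 1 = 26,680,500 bytes.
Track F: exactly 43 minutes = 2,580 s; 128,000 × 2,580 × 4 × 8 = 10,567,680,000 bytes.
Total = 12,678,645,300 bytes = 12678.6 MB.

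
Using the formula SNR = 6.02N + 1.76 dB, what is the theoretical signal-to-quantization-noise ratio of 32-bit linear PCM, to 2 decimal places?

6.02 × 32 + 1.76 = 194.40 dB.

194.40 dB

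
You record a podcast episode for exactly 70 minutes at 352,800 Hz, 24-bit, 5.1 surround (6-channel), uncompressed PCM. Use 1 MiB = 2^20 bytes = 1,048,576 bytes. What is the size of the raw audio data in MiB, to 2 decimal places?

25436.10 MiB

Duration = exactly 70 minutes = 4,200 s.
Bytes = 352,800 samples/s × 4,200 s × 3 bytes/sample × 6 ch = 26,671,680,000 bytes.
26,671,680,000 / 1,048,576 = 25436.10 MiB.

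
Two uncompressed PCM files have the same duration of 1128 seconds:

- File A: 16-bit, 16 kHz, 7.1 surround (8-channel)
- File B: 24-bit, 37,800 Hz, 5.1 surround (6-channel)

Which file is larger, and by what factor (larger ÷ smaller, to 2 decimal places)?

File A: 16,000 × 2 × 8 = 256,000 bytes/s.
File B: 37,800 × 3 × 6 = 680,400 bytes/s.
File B is larger; ratio = 767,491,200 / 288,768,000 = 2.66.

File B, by a factor of 2.66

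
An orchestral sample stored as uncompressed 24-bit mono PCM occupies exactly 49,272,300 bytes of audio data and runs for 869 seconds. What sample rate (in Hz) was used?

Bytes = sample_rate × seconds × bytes_per_sample × channels.
sample_rate = 49,272,300 / (869 × 3 × 1) = 49,272,300 / 2,607 = 18,900 Hz.

18,900 Hz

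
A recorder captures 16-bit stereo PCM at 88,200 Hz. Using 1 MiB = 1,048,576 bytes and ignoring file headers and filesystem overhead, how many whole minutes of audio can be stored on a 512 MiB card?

Uncompressed byte rate = 88,200 × 2 × 2 = 352,800 bytes/s.
Capacity = 512 × 1,048,576 = 536,870,912 bytes.
536,870,912 / 352,800 ≈ 1521.74 s → 25 minutes.

25 minutes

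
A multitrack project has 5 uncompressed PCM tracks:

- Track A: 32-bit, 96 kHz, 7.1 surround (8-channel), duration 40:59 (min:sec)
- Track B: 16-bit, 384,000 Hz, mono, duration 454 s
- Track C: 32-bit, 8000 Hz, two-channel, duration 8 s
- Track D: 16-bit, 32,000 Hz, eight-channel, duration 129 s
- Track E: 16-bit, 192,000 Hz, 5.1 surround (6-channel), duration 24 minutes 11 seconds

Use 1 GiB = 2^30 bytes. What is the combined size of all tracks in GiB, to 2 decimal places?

Track A: 40:59 (min:sec) = 2,459 s; 96,000 × 2,459 × 4 × 8 = 7,554,048,000 bytes.
Track B: 384,000 × 454 × 2 × 1 = 348,672,000 bytes.
Track C: 8,000 × 8 × 4 × 2 = 512,000 bytes.
Track D: 32,000 × 129 × 2 × 8 = 66,048,000 bytes.
Track E: 24 minutes 11 seconds = 1,451 s; 192,000 × 1,451 × 2 × 6 = 3,343,104,000 bytes.
Total = 11,312,384,000 bytes = 10.54 GiB.

10.54 GiB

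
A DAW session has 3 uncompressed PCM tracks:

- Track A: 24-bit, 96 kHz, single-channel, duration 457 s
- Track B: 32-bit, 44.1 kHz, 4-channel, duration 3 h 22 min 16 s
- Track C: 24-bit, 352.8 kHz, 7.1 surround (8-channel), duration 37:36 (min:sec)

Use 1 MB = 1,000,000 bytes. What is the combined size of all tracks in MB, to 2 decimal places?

27796.78 MB

Track A: 96,000 × 457 × 3 × 1 = 131,616,000 bytes.
Track B: 3 h 22 min 16 s = 12,136 s; 44,100 × 12,136 × 4 × 4 = 8,563,161,600 bytes.
Track C: 37:36 (min:sec) = 2,256 s; 352,800 × 2,256 × 3 × 8 = 19,102,003,200 bytes.
Total = 27,796,780,800 bytes = 27796.78 MB.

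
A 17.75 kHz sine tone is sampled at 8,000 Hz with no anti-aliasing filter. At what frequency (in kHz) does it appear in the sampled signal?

1.75 kHz

Nyquist = 8,000/2 = 4,000 Hz; 17,750 Hz exceeds it.
Alias = |17,750 − 2×8,000| = |17,750 − 16,000| = 1,750 Hz = 1.75 kHz.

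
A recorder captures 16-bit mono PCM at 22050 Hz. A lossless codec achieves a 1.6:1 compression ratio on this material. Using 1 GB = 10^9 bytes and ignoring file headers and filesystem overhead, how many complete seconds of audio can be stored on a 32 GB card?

Uncompressed byte rate = 22,050 × 2 × 1 = 44,100 bytes/s.
After 1.6:1 compression, effective rate ≈ 27562.5 bytes/s.
Capacity = 32 × 1,000,000,000 = 32,000,000,000 bytes.
32,000,000,000 / effective rate ≈ 1160997.73 s → 1,160,997 seconds.

1,160,997 seconds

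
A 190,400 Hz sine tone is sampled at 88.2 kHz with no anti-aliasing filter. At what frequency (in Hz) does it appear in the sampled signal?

Nyquist = 88,200/2 = 44,100 Hz; 190,400 Hz exceeds it.
Alias = |190,400 − 2×88,200| = |190,400 − 176,400| = 14,000 Hz.

14,000 Hz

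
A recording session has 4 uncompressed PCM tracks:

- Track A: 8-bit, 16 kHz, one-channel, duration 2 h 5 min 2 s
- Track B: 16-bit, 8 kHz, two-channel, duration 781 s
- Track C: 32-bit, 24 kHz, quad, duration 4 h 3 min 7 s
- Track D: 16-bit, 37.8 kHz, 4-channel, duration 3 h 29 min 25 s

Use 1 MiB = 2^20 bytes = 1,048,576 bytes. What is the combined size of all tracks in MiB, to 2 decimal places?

9103.86 MiB

Track A: 2 h 5 min 2 s = 7,502 s; 16,000 × 7,502 × 1 × 1 = 120,032,000 bytes.
Track B: 8,000 × 781 × 2 × 2 = 24,992,000 bytes.
Track C: 4 h 3 min 7 s = 14,587 s; 24,000 × 14,587 × 4 × 4 = 5,601,408,000 bytes.
Track D: 3 h 29 min 25 s = 12,565 s; 37,800 × 12,565 × 2 × 4 = 3,799,656,000 bytes.
Total = 9,546,088,000 bytes = 9103.86 MiB.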